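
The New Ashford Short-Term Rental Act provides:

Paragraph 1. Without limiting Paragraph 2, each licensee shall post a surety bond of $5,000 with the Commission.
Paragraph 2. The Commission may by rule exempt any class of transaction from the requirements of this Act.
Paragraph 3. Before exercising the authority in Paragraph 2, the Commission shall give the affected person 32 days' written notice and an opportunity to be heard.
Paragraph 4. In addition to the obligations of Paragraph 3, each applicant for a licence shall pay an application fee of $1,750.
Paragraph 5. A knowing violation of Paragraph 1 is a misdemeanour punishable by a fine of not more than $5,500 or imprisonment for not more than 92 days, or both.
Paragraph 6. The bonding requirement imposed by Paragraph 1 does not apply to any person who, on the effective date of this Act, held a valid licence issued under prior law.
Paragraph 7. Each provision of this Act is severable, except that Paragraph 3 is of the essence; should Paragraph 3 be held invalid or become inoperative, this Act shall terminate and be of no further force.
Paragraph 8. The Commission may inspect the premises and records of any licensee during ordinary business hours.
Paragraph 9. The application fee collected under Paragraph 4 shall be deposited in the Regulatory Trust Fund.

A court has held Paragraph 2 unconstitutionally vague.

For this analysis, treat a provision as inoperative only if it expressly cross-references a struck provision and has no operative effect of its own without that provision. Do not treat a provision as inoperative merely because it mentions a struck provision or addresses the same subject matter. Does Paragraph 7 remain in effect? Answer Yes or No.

No

Paragraph 2 is struck. Paragraph 3 merely fixes the notice-and-hearing requirement for Paragraph 2; with Paragraph 2 gone it has nothing to operate on and falls away. Paragraph 7 makes Paragraph 3 an essential term, and Paragraph 3 has been rendered inoperative by the cascade; under Paragraph 7, the entire Act is therefore void. No provision of the Act survives. Paragraph 7 is among the inoperative provisions, so the answer is no.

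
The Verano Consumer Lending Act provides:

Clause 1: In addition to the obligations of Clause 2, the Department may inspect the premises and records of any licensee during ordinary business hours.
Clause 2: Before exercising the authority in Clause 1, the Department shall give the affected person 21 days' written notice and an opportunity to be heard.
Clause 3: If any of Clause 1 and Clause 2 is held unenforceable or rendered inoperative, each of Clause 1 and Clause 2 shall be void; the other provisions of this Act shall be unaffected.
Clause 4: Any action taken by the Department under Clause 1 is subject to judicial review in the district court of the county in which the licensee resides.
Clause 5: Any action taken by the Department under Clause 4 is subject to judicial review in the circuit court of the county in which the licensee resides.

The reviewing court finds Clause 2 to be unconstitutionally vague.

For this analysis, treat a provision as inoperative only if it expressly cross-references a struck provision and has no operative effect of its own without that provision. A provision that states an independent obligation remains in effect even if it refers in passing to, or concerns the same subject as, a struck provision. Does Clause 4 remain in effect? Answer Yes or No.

Clause 2 is struck. No other provision's operative terms depend on Clause 2. Clause 3 declares Clause 1 and Clause 2 mutually dependent; since one of them has fallen, all of them are of no effect. That brings down Clause 1 as well. Clause 4 and Clause 5 in turn depend solely on a provision now struck and likewise fall. The remainder continues in force under Clause 3. Only Clause 3 remains in effect. Clause 4 is among the inoperative provisions, so the answer is no.

No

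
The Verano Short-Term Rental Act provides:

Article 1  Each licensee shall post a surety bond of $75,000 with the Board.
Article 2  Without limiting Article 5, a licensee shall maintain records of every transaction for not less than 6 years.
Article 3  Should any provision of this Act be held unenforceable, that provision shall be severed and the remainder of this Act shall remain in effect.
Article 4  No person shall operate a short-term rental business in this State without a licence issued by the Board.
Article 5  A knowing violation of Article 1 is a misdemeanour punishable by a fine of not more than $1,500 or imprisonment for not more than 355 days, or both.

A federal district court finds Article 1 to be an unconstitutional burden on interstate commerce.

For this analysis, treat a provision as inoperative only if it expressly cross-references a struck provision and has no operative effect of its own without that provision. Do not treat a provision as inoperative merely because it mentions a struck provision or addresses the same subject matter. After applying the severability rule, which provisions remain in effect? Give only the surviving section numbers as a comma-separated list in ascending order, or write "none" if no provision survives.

Article 1 is struck. The only function of Article 5 is the criminal penalty for violating Article 1, so it cannot stand once Article 1 is removed. Although Article 2 refers to Article 5, its operative terms do not depend on Article 5, so it remains in effect. Under the severability clause in Article 3, the remaining provisions continue in force. The provisions still in force are Article 2, Article 3, and Article 4.

2, 3, 4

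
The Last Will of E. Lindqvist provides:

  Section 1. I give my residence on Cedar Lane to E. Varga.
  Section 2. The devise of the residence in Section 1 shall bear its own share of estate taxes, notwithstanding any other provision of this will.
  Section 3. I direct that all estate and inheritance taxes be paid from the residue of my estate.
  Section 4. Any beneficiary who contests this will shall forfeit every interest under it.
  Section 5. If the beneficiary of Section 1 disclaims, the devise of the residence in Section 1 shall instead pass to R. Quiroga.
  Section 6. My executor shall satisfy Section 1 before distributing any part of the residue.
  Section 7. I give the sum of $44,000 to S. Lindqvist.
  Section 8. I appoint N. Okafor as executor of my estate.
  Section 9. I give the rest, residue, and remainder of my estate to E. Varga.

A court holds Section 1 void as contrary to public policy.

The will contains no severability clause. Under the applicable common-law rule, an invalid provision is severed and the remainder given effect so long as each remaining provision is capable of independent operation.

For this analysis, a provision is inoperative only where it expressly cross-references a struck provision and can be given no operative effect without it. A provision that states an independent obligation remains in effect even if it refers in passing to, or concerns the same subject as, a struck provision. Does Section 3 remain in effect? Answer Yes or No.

Section 1 is struck. Section 2 merely fixes the tax charge on Section 1; with Section 1 gone it has nothing to operate on and falls away. Section 5 operates only by reference to Section 1, so it falls with Section 1. Section 6 merely fixes the priority direction for Section 1; with Section 1 gone it has nothing to operate on and falls away. With no severability clause, the stated default rule severs what cannot stand and enforces each remaining provision that can operate on its own. That leaves Section 3, Section 4, Section 7, Section 8, and Section 9 in effect. Section 3 is among the surviving provisions, so the answer is yes.

Yes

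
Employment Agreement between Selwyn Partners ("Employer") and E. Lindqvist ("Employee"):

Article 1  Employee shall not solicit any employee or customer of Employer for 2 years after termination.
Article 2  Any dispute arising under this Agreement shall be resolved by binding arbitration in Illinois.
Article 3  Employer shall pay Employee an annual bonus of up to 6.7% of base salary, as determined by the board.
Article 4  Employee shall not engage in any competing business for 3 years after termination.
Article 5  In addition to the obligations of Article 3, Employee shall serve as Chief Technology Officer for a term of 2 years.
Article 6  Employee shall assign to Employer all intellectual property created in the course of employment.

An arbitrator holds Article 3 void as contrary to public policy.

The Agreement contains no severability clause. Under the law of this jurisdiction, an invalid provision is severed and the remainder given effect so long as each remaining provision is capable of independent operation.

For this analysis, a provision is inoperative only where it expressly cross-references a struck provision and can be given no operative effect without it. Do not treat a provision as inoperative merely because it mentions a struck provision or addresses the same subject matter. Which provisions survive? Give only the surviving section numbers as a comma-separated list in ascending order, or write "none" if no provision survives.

Article 3 is struck. Article 5 mentions Article 3 but its own obligation stands independently of Article 3, so Article 5 is not affected. Nothing else in the Agreement is defined by reference to Article 3. With no severability clause, the stated default rule severs what cannot stand and enforces each remaining provision that can operate on its own. That leaves Article 1, Article 2, Article 4, Article 5, and Article 6 in effect.

1, 2, 4, 5, 6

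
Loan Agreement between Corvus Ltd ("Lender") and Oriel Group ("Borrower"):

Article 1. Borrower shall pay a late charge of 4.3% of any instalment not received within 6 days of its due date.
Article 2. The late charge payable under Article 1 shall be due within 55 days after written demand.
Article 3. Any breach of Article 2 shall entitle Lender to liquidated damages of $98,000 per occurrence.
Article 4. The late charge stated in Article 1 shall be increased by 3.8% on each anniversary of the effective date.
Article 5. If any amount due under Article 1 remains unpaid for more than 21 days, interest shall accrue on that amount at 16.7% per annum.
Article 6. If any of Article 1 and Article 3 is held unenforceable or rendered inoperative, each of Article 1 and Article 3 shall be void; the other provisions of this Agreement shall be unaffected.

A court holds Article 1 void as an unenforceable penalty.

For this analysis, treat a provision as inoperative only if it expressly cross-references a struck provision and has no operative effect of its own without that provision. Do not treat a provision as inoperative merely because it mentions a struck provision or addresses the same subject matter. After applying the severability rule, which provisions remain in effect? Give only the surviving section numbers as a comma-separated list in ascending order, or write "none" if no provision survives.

Article 1 is struck. The whole of Article 2 is the payment deadline for the late charge, defined by reference to Article 1, so Article 2 cannot stand once Article 1 is removed. The whole of Article 4 is the escalation of the late charge, defined by reference to Article 1, so Article 4 cannot stand once Article 1 is removed. The whole of Article 5 is the default interest on the late charge, defined by reference to Article 1, so Article 5 cannot stand once Article 1 is removed. The whole of Article 3 is the liquidated-damages amount, defined by reference to Article 2, so Article 3 cannot stand once Article 2 is removed. Article 6 declares Article 1 and Article 3 mutually dependent; since one of them has fallen, all of them are of no effect. The remainder continues in force under Article 6. Only Article 6 remains in effect.

6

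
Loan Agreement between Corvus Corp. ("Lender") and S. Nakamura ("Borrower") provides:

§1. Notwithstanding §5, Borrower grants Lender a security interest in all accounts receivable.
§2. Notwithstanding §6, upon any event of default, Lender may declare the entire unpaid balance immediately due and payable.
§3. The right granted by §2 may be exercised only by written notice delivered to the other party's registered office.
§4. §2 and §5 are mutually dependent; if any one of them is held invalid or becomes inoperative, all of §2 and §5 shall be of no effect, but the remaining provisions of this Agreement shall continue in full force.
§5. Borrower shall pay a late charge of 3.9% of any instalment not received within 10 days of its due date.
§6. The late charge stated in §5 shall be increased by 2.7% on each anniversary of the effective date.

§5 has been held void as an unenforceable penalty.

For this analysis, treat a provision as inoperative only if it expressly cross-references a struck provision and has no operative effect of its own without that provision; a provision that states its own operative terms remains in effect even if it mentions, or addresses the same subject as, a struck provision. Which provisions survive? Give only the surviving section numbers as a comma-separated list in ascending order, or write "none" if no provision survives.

1, 4

§5 is struck. The whole of §6 is the escalation of the late charge, defined by reference to §5, so §6 cannot stand once §5 is removed. §1 mentions §5 but its own obligation stands independently of §5, so §1 is not affected. §4 declares §2 and §5 mutually dependent; since one of them has fallen, all of them are of no effect. That brings down §2 as well. §3 in turn depends solely on a provision now struck and likewise falls. The remainder continues in force under §4. That leaves §1 and §4 in effect.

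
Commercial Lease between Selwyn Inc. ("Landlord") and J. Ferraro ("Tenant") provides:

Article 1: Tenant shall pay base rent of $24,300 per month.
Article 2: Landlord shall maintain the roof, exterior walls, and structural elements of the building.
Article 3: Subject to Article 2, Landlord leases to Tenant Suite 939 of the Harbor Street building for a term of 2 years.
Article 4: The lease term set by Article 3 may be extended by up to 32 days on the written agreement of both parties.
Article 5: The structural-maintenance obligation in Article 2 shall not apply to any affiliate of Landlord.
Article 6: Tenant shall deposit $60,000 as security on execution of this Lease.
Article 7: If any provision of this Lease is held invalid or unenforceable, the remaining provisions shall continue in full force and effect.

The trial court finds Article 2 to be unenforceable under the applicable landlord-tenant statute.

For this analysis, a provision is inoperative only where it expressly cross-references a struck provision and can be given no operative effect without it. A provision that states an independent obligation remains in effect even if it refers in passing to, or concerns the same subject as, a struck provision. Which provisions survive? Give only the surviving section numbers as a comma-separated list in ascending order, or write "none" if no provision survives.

1, 3, 4, 6, 7

Article 2 is struck. Article 5 does nothing except set the carve-out from the structural-maintenance obligation by reference to Article 2; with Article 2 gone it has no independent effect and is inoperative. Although Article 3 refers to Article 2, its operative terms do not depend on Article 2, so it remains in effect. Article 7 is a severability clause and preserves every provision that can still be given independent effect. That leaves Article 1, Article 3, Article 4, Article 6, and Article 7 in effect.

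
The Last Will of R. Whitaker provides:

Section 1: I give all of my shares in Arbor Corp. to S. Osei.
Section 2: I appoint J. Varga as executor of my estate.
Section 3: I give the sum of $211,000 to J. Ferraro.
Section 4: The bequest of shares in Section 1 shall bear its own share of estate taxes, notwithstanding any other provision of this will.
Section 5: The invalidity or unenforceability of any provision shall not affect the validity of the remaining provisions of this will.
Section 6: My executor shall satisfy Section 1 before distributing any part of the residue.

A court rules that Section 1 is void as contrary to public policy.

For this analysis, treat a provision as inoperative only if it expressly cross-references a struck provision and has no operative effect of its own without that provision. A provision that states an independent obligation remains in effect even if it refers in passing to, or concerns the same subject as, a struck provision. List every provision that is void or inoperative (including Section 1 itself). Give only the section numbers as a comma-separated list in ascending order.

Section 1 is struck. Section 4 has no operative effect of its own apart from Section 1 and is therefore inoperative. Section 6 has no operative effect of its own apart from Section 1 and is therefore inoperative. Section 5 is a severability clause and preserves every provision that can still be given independent effect. Section 2, Section 3, and Section 5 remain in effect.

1, 4, 6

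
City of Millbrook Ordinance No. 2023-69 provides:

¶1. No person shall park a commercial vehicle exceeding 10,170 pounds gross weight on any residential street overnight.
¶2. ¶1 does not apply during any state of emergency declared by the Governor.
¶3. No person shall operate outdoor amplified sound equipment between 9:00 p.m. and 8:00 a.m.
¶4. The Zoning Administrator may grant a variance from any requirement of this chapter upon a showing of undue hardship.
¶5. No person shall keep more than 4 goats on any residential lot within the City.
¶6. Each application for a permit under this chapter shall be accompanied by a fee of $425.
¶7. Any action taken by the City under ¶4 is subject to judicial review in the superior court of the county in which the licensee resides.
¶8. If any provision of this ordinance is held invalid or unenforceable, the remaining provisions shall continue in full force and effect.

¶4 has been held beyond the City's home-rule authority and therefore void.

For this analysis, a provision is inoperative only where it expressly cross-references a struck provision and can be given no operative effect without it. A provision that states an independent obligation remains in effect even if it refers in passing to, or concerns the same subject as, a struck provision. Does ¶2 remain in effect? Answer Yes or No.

Yes

¶4 is struck. The only function of ¶7 is the judicial-review right for ¶4, so it cannot stand once ¶4 is removed. ¶8 is a severability clause and preserves every provision that can still be given independent effect. ¶1, ¶2, ¶3, ¶5, ¶6, and ¶8 remain in effect. ¶2 is among the surviving provisions, so the answer is yes.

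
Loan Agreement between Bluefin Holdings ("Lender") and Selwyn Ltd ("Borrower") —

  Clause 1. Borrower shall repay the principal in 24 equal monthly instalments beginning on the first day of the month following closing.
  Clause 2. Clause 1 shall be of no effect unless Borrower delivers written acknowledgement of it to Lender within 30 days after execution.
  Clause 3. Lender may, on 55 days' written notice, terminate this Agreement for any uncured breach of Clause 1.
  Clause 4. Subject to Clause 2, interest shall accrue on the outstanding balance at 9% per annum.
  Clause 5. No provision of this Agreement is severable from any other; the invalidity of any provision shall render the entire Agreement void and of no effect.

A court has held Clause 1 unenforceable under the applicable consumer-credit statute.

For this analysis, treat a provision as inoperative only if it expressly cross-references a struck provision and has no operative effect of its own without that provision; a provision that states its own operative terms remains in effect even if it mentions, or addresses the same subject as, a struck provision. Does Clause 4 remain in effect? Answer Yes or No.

No

Clause 1 is struck. Clause 2 merely fixes the acknowledgement condition for Clause 1; with Clause 1 gone it has nothing to operate on and falls away. Clause 3 merely fixes the termination right for breach of Clause 1; with Clause 1 gone it has nothing to operate on and falls away. Clause 5 provides that the Agreement is not severable, so the invalidity of any one provision voids the entire Agreement. No provision of the Agreement survives. Clause 4 is among the inoperative provisions, so the answer is no.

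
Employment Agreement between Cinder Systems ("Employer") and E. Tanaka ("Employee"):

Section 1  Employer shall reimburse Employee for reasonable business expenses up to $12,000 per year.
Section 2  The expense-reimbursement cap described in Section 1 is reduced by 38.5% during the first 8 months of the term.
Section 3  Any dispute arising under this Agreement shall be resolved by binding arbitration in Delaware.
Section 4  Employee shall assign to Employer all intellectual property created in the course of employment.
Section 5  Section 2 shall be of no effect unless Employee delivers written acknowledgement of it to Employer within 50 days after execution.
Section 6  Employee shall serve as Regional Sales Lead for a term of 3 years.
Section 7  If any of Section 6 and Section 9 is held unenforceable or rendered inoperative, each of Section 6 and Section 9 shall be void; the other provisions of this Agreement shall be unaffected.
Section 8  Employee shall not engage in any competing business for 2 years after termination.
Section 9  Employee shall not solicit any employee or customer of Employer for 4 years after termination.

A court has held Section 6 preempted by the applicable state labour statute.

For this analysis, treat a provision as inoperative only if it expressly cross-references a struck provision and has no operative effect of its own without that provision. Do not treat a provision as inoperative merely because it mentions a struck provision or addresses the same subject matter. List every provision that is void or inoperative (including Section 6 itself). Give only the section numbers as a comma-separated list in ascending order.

Section 6 is struck. No other provision's operative terms depend on Section 6. Section 7 declares Section 6 and Section 9 mutually dependent; since one of them has fallen, all of them are of no effect. That brings down Section 9 as well. The remainder continues in force under Section 7. The provisions still in force are Section 1, Section 2, Section 3, Section 4, Section 5, Section 7, and Section 8.

6, 9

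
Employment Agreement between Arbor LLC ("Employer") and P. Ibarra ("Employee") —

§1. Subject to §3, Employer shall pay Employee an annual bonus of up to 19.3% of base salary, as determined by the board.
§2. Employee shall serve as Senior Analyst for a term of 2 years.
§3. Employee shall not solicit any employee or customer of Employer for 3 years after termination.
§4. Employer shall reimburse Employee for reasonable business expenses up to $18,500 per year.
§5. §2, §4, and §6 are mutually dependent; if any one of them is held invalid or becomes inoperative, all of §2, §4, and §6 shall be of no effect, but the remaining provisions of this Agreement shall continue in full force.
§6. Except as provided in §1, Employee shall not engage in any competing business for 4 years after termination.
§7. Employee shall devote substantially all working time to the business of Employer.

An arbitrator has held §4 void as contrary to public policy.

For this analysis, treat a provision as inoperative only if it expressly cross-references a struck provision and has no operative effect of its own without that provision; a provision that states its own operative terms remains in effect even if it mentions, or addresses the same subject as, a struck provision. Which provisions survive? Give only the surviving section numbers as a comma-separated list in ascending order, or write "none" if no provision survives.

§4 is struck. Nothing else in the Agreement is defined by reference to §4. §5 declares §2, §4, and §6 mutually dependent; since one of them has fallen, all of them are of no effect. That brings down §2 and §6 as well. The remainder continues in force under §5. §1, §3, §5, and §7 remain in effect.

1, 3, 5, 7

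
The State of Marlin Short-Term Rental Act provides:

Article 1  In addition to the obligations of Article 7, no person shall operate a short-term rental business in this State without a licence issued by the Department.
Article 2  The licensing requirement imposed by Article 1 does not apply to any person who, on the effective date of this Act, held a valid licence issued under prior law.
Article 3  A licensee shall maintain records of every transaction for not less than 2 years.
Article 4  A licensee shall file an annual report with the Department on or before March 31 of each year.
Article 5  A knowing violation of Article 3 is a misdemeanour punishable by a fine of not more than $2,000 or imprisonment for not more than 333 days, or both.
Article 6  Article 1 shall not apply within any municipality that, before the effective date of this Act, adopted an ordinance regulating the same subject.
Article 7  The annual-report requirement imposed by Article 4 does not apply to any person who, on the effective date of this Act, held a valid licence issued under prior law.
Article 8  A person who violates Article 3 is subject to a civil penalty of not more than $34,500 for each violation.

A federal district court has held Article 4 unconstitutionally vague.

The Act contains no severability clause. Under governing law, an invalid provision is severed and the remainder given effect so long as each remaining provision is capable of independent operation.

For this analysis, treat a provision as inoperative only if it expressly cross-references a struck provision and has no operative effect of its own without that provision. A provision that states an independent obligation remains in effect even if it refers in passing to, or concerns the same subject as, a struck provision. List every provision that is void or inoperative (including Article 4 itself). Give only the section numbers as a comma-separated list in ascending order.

Article 4 is struck. Article 7 operates only by reference to Article 4, so it falls with Article 4. Article 1 mentions Article 7 but its own obligation stands independently of Article 7, so Article 1 is not affected. With no severability clause, the stated default rule severs what cannot stand and enforces each remaining provision that can operate on its own. That leaves Article 1, Article 2, Article 3, Article 5, Article 6, and Article 8 in effect.

4, 7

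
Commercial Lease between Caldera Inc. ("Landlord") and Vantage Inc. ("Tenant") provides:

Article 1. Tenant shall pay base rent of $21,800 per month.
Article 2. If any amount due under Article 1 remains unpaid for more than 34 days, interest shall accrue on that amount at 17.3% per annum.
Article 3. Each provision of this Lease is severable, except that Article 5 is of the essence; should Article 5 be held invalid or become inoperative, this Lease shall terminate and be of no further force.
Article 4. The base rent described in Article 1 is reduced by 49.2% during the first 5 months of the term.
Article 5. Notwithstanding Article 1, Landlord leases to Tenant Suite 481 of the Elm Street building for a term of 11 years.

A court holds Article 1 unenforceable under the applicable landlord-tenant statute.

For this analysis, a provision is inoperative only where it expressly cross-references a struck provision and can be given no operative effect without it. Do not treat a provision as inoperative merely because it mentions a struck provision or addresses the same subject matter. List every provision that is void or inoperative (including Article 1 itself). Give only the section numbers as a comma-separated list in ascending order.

1, 2, 4

Article 1 is struck. Article 2 does nothing except set the default interest on the base rent by reference to Article 1; with Article 1 gone it has no independent effect and is inoperative. Article 4 operates only by reference to Article 1, so it falls with Article 1. Article 5 mentions Article 1 but its own obligation stands independently of Article 1, so Article 5 is not affected. Article 3 makes Article 5 an essential term, but Article 5 is unaffected, so the severability proviso in Article 3 preserves the remaining provisions. That leaves Article 3 and Article 5 in effect.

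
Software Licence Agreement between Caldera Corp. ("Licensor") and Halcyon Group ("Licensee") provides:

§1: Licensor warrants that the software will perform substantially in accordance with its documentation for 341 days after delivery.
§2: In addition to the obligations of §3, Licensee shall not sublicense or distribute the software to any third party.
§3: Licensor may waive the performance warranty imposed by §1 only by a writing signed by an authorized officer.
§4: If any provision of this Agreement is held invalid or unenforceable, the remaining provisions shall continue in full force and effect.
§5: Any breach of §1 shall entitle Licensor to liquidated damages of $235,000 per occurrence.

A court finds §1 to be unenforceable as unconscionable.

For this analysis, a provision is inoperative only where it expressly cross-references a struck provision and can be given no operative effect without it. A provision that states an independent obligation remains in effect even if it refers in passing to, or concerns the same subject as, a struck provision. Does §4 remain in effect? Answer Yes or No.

Yes

§1 is struck. The only function of §3 is the waiver condition for §1, so it cannot stand once §1 is removed. §5 has no operative effect of its own apart from §1 and is therefore inoperative. §2 mentions §3 but its own obligation stands independently of §3, so §2 is not affected. Under the severability clause in §4, the remaining provisions continue in force. That leaves §2 and §4 in effect. §4 is among the surviving provisions, so the answer is yes.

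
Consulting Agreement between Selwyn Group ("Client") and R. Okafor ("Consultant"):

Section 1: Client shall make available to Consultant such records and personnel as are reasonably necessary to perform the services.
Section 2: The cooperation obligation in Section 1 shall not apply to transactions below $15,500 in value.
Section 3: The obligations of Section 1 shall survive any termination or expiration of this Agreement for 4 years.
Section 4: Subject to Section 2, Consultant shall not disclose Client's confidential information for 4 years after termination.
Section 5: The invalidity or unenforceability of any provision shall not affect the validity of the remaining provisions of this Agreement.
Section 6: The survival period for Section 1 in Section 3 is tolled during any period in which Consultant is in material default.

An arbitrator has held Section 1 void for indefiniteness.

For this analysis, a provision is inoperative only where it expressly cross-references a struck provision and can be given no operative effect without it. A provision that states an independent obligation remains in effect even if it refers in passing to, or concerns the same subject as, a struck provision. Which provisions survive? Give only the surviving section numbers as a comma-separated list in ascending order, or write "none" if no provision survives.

Section 1 is struck. Section 2 does nothing except set the carve-out from the cooperation obligation by reference to Section 1; with Section 1 gone it has no independent effect and is inoperative. The only function of Section 3 is the survival period for Section 1, so it cannot stand once Section 1 is removed. The whole of Section 6 is the tolling of the survival period for Section 1, defined by reference to Section 3, so Section 6 cannot stand once Section 3 is removed. Section 4 mentions Section 2 but its own obligation stands independently of Section 2, so Section 4 is not affected. Under the severability clause in Section 5, the remaining provisions continue in force. The provisions still in force are Section 4 and Section 5.

4, 5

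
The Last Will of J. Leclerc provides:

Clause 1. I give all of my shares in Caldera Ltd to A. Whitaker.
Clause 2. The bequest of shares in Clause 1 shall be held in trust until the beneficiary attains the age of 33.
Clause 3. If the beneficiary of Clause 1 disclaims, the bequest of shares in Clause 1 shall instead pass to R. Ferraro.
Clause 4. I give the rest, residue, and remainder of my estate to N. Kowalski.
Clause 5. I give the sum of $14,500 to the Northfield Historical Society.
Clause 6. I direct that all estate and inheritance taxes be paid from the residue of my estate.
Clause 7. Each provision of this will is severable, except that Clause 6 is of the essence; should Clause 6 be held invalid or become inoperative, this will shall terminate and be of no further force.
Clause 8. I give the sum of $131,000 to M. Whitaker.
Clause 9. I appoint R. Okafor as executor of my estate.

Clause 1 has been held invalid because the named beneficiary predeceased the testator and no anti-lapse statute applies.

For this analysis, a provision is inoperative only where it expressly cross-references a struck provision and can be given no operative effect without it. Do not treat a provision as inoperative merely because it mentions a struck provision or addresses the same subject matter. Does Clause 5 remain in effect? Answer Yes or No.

Yes

Clause 1 is struck. Clause 2 operates only by reference to Clause 1, so it falls with Clause 1. The only function of Clause 3 is the alternative disposition for Clause 1, so it cannot stand once Clause 1 is removed. Clause 7 makes Clause 6 an essential term, but Clause 6 is unaffected, so the severability proviso in Clause 7 preserves the remaining provisions. Clause 4, Clause 5, Clause 6, Clause 7, Clause 8, and Clause 9 remain in effect. Clause 5 is among the surviving provisions, so the answer is yes.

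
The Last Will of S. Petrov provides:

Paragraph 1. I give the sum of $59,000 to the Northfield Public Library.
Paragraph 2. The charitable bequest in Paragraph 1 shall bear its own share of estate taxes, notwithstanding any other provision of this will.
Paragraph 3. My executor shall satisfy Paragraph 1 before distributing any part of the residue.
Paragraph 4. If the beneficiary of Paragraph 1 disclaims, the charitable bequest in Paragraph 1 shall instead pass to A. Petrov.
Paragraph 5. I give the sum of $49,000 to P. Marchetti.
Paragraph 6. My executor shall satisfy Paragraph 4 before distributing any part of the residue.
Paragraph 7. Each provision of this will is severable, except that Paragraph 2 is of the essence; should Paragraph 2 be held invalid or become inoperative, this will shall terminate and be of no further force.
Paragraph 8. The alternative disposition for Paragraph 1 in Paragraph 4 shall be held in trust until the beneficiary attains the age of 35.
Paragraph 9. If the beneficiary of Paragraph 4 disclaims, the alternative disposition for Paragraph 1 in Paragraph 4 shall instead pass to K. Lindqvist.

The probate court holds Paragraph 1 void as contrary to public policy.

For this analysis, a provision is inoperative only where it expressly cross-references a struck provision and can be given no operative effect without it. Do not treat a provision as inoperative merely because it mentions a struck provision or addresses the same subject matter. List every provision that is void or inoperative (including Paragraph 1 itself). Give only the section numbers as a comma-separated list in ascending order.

Paragraph 1 is struck. Paragraph 2 operates only by reference to Paragraph 1, so it falls with Paragraph 1. The only function of Paragraph 3 is the priority direction for Paragraph 1, so it cannot stand once Paragraph 1 is removed. The only function of Paragraph 4 is the alternative disposition for Paragraph 1, so it cannot stand once Paragraph 1 is removed. Paragraph 6 operates only by reference to Paragraph 4, so it falls with Paragraph 4. The only function of Paragraph 8 is the trust for Paragraph 4, so it cannot stand once Paragraph 4 is removed. Paragraph 9 operates only by reference to Paragraph 4, so it falls with Paragraph 4. Paragraph 7 makes Paragraph 2 an essential term, and Paragraph 2 has been rendered inoperative by the cascade; under Paragraph 7, the entire will is therefore void. No provision of the will survives.

1, 2, 3, 4, 5, 6, 7, 8, 9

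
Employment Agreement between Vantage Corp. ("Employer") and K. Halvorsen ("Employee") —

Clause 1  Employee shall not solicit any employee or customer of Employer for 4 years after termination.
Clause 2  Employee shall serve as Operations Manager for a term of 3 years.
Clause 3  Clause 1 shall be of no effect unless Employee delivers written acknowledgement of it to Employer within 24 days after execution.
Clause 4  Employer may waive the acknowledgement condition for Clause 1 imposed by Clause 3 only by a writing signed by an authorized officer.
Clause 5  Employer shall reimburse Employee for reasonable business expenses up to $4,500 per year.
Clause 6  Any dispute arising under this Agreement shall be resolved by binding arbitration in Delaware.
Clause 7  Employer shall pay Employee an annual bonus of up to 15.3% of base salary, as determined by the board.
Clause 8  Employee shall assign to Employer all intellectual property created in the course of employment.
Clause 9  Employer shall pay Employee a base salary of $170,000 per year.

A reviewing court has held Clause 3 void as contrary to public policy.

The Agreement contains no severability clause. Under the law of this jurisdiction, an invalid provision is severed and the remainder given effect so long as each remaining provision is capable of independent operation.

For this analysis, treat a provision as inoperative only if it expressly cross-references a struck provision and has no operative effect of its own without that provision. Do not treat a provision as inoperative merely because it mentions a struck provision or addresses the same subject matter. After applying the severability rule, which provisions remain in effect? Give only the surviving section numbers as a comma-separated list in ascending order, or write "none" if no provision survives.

Clause 3 is struck. The only function of Clause 4 is the waiver condition for Clause 3, so it cannot stand once Clause 3 is removed. Under the stated default rule, only provisions that cannot operate independently fall away; the rest are enforced. The provisions still in force are Clause 1, Clause 2, Clause 5, Clause 6, Clause 7, Clause 8, and Clause 9.

1, 2, 5, 6, 7, 8, 9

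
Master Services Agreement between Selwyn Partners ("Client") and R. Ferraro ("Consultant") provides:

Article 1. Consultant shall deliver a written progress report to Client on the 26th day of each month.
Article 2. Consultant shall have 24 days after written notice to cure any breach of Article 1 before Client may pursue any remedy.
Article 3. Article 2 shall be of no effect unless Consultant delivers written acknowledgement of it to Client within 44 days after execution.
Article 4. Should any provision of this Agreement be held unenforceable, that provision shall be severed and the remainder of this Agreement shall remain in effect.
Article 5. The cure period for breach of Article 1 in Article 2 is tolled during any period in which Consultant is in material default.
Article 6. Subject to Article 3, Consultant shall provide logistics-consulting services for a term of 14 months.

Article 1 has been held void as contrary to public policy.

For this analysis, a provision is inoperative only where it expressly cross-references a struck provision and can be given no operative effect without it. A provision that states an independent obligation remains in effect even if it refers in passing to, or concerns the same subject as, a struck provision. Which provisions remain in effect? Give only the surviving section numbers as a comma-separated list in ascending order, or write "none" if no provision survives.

Article 1 is struck. Article 2 merely fixes the cure period for breach of Article 1; with Article 1 gone it has nothing to operate on and falls away. The only function of Article 3 is the acknowledgement condition for Article 2, so it cannot stand once Article 2 is removed. Article 5 operates only by reference to Article 2, so it falls with Article 2. Article 6 mentions Article 3 but its own obligation stands independently of Article 3, so Article 6 is not affected. Article 4 is a severability clause and preserves every provision that can still be given independent effect. The provisions still in force are Article 4 and Article 6.

4, 6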